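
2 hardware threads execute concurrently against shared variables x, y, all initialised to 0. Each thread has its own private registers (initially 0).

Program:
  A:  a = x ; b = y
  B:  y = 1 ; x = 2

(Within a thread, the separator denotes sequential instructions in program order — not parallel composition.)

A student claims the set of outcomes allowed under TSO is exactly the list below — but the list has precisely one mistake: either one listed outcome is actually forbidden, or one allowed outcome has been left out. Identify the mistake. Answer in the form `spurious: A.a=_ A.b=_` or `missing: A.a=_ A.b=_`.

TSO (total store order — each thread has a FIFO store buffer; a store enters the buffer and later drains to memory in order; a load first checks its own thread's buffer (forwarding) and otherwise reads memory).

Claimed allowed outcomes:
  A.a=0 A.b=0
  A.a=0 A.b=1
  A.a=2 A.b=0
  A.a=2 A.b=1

outcome vector order: (A.a,A.b)
under TSO → (0,0) (0,1) (2,1)
claimed∖TSO = {(2,0)}

spurious: A.a=2 A.b=0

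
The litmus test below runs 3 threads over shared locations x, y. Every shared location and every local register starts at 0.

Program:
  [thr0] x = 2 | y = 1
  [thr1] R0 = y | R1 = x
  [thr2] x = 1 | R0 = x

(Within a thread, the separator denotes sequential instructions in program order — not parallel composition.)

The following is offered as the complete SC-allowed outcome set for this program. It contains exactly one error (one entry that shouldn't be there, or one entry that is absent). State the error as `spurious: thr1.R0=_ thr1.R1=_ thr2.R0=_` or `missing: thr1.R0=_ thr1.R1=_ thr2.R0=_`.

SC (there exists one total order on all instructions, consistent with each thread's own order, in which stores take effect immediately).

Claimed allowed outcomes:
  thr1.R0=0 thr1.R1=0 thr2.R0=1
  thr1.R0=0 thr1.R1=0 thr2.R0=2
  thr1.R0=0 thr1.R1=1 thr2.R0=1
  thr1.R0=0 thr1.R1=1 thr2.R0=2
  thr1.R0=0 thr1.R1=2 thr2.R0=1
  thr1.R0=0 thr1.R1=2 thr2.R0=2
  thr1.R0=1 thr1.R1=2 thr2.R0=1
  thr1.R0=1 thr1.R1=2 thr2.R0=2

outcome vector order: (thr1.R0,thr1.R1,thr2.R0)
[SC] allowed = {(0,0,1); (0,0,2); (0,1,1); (0,1,2); (0,2,1); (0,2,2); (1,1,1); (1,2,1); (1,2,2)}
SC∖claimed = {(1,1,1)}

missing: thr1.R0=1 thr1.R1=1 thr2.R0=1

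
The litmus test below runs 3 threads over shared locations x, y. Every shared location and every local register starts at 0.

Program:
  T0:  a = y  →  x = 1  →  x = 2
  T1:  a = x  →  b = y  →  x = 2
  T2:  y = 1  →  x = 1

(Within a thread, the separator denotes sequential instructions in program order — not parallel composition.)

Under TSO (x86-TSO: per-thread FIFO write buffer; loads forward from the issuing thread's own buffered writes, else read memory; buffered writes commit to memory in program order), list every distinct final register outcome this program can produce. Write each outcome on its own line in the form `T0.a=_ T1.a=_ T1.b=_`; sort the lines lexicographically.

outcome vector order: (T0.a,T1.a,T1.b)
|TSO outcomes| = 10

T0.a=0 T1.a=0 T1.b=0
T0.a=0 T1.a=0 T1.b=1
T0.a=0 T1.a=1 T1.b=0
T0.a=0 T1.a=1 T1.b=1
T0.a=0 T1.a=2 T1.b=0
T0.a=0 T1.a=2 T1.b=1
T0.a=1 T1.a=0 T1.b=0
T0.a=1 T1.a=0 T1.b=1
T0.a=1 T1.a=1 T1.b=1
T0.a=1 T1.a=2 T1.b=1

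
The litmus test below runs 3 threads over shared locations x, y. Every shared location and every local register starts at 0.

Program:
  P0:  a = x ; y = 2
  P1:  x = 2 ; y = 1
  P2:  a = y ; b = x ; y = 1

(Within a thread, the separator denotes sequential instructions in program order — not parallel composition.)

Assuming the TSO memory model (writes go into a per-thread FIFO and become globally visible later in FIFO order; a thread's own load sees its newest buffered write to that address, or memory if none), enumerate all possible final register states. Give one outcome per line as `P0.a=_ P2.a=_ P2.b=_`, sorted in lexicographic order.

outcome vector order: (P0.a,P2.a,P2.b)
|TSO outcomes| = 9

P0.a=0 P2.a=0 P2.b=0
P0.a=0 P2.a=0 P2.b=2
P0.a=0 P2.a=1 P2.b=2
P0.a=0 P2.a=2 P2.b=0
P0.a=0 P2.a=2 P2.b=2
P0.a=2 P2.a=0 P2.b=0
P0.a=2 P2.a=0 P2.b=2
P0.a=2 P2.a=1 P2.b=2
P0.a=2 P2.a=2 P2.b=2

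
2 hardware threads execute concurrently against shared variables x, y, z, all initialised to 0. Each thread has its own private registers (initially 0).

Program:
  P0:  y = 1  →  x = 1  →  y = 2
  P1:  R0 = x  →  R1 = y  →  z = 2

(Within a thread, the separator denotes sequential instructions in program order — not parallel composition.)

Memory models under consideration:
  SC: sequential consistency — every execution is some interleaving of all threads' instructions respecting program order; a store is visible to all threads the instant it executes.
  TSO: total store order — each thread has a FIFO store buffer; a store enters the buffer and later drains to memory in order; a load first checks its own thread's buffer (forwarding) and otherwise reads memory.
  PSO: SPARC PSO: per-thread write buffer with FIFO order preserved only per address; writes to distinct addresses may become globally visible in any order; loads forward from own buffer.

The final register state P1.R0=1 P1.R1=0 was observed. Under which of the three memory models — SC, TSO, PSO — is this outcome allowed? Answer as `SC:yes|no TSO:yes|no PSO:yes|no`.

outcome vector order: (P1.R0,P1.R1)
[SC] allowed = {(0,0) (0,1) (0,2) (1,1) (1,2)}
[TSO] allowed = {(0,0) (0,1) (0,2) (1,1) (1,2)}
[PSO] allowed = {(0,0) (0,1) (0,2) (1,0) (1,1) (1,2)}
target (1,0) ∈ {PSO}

SC:no TSO:no PSO:yes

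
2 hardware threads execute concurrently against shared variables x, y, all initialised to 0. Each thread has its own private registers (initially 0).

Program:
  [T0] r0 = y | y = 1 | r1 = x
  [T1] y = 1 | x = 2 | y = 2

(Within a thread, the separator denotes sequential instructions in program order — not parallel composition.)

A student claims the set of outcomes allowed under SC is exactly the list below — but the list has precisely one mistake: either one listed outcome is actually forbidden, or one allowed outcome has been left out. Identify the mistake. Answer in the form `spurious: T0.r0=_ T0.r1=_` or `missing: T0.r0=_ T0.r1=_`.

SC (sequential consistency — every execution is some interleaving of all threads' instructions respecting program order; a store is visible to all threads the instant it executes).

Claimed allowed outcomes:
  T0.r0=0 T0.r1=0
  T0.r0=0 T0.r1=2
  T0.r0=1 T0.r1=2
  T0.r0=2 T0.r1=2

outcome vector order: (T0.r0,T0.r1)
under SC → <0 0>; <0 2>; <1 0>; <1 2>; <2 2>
SC∖claimed = {<1 0>}

missing: T0.r0=1 T0.r1=0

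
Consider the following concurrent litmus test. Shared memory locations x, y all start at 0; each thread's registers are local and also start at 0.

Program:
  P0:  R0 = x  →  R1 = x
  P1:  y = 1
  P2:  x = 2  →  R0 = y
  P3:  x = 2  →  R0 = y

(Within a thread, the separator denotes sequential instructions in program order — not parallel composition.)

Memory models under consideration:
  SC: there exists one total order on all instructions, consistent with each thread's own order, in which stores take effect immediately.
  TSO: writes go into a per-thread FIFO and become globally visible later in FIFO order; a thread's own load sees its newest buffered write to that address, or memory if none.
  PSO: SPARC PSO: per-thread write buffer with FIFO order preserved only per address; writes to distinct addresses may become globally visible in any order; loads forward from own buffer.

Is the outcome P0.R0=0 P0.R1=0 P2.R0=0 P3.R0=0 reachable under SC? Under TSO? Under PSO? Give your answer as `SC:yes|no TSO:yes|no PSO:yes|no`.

outcome vector order: (P0.R0,P0.R1,P2.R0,P3.R0)
SC (12): <0 0 0 0> <0 0 0 1> <0 0 1 0> <0 0 1 1> <0 2 0 0> <0 2 0 1> <0 2 1 0> <0 2 1 1> <2 2 0 0> <2 2 0 1> <2 2 1 0> <2 2 1 1>
TSO (12): <0 0 0 0> <0 0 0 1> <0 0 1 0> <0 0 1 1> <0 2 0 0> <0 2 0 1> <0 2 1 0> <0 2 1 1> <2 2 0 0> <2 2 0 1> <2 2 1 0> <2 2 1 1>
PSO (12): <0 0 0 0> <0 0 0 1> <0 0 1 0> <0 0 1 1> <0 2 0 0> <0 2 0 1> <0 2 1 0> <0 2 1 1> <2 2 0 0> <2 2 0 1> <2 2 1 0> <2 2 1 1>
target <0 0 0 0> ∈ {SC,TSO,PSO}

SC:yes TSO:yes PSO:yes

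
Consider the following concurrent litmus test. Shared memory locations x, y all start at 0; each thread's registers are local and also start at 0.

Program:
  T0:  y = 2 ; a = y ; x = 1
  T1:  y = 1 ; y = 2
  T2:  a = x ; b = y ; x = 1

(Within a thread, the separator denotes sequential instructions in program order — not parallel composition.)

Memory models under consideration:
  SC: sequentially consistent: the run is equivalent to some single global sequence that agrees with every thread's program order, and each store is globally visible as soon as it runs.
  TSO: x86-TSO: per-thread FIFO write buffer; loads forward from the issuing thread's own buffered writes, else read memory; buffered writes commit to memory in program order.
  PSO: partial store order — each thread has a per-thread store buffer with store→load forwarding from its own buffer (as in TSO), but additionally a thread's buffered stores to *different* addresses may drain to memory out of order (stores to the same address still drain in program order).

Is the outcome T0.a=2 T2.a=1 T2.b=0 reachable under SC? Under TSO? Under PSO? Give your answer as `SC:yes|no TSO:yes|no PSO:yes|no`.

outcome vector order: (T0.a,T2.a,T2.b)
SC: 10 outcomes — {1/0/0; 1/0/1; 1/0/2; 1/1/1; 1/1/2; 2/0/0; 2/0/1; 2/0/2; 2/1/1; 2/1/2}
TSO: 10 outcomes — {1/0/0; 1/0/1; 1/0/2; 1/1/1; 1/1/2; 2/0/0; 2/0/1; 2/0/2; 2/1/1; 2/1/2}
PSO: 11 outcomes — {1/0/0; 1/0/1; 1/0/2; 1/1/1; 1/1/2; 2/0/0; 2/0/1; 2/0/2; 2/1/0; 2/1/1; 2/1/2}
target 2/1/0 ∈ {PSO}

SC:no TSO:no PSO:yes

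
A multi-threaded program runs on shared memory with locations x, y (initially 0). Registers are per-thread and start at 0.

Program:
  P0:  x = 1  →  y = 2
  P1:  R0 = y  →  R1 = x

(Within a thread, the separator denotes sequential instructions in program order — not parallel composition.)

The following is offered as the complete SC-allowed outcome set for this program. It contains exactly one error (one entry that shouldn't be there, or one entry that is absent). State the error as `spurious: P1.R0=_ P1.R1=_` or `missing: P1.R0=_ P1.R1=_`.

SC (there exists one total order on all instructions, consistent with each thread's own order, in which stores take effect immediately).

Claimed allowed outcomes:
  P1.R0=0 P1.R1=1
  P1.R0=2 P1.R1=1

outcome vector order: (P1.R0,P1.R1)
under SC → 0/0, 0/1, 2/1
SC∖claimed = {0/0}

missing: P1.R0=0 P1.R1=0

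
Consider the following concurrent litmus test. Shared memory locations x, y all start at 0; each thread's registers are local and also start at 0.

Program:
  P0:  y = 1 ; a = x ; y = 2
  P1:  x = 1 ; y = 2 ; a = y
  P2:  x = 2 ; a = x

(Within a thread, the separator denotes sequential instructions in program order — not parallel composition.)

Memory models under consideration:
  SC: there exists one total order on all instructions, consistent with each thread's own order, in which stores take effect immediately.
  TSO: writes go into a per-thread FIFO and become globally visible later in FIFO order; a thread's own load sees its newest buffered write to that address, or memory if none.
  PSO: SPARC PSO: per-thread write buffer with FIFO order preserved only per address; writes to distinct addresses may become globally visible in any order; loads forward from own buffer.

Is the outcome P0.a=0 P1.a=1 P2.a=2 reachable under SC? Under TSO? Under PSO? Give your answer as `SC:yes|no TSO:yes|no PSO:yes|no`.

SC:no TSO:yes PSO:yes

outcome vector order: (P0.a,P1.a,P2.a)
[SC] allowed = {021, 022, 111, 112, 121, 122, 212, 221, 222}
[TSO] allowed = {011, 012, 021, 022, 111, 112, 121, 122, 211, 212, 221, 222}
[PSO] allowed = {011, 012, 021, 022, 111, 112, 121, 122, 211, 212, 221, 222}
target 012 ∈ {TSO,PSO}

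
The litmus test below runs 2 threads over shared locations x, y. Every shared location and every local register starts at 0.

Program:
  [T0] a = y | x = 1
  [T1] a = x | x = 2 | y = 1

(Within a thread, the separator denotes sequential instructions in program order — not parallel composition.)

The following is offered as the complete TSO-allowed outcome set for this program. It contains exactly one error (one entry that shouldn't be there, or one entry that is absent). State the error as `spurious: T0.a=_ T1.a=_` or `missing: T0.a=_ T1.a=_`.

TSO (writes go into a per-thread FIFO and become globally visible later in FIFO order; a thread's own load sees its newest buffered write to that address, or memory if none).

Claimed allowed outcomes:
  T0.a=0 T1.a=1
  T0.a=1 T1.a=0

outcome vector order: (T0.a,T1.a)
under TSO → 0/0 0/1 1/0
TSO∖claimed = {0/0}

missing: T0.a=0 T1.a=0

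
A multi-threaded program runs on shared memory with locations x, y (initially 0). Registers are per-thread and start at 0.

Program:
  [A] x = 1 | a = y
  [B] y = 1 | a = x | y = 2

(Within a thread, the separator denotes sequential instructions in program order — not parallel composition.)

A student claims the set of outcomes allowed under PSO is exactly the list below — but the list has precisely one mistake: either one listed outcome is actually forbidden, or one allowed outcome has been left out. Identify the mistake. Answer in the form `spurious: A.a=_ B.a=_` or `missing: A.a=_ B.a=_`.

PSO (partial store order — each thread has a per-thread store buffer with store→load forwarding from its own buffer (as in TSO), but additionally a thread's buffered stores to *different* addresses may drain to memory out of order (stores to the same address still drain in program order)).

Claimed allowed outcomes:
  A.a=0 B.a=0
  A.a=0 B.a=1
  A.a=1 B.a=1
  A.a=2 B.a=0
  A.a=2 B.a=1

missing: A.a=1 B.a=0

outcome vector order: (A.a,B.a)
PSO (6): 0/0; 0/1; 1/0; 1/1; 2/0; 2/1
PSO∖claimed = {1/0}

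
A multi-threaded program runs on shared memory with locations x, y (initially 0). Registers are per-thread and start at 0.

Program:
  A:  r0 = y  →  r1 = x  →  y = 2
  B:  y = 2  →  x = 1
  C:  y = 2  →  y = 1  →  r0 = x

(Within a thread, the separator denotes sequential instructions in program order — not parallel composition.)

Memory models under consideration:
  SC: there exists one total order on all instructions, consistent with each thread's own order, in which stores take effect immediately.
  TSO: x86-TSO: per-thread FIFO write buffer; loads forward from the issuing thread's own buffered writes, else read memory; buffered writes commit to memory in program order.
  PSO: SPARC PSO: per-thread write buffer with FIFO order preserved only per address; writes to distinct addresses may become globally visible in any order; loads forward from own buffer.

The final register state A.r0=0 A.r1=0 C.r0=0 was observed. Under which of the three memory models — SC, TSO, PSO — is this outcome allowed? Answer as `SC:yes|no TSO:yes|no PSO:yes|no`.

SC:yes TSO:yes PSO:yes

outcome vector order: (A.r0,A.r1,C.r0)
SC (12): <0 0 0>, <0 0 1>, <0 1 0>, <0 1 1>, <1 0 0>, <1 0 1>, <1 1 0>, <1 1 1>, <2 0 0>, <2 0 1>, <2 1 0>, <2 1 1>
TSO (12): <0 0 0>, <0 0 1>, <0 1 0>, <0 1 1>, <1 0 0>, <1 0 1>, <1 1 0>, <1 1 1>, <2 0 0>, <2 0 1>, <2 1 0>, <2 1 1>
PSO (12): <0 0 0>, <0 0 1>, <0 1 0>, <0 1 1>, <1 0 0>, <1 0 1>, <1 1 0>, <1 1 1>, <2 0 0>, <2 0 1>, <2 1 0>, <2 1 1>
target <0 0 0> ∈ {SC,TSO,PSO}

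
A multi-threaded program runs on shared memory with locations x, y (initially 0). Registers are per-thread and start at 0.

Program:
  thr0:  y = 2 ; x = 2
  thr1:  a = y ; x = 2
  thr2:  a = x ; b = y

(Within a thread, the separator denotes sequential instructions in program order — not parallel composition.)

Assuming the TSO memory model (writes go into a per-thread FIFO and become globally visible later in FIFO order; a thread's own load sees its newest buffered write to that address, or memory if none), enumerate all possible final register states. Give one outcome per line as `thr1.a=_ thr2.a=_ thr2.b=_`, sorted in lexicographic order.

outcome vector order: (thr1.a,thr2.a,thr2.b)
|TSO outcomes| = 7

thr1.a=0 thr2.a=0 thr2.b=0
thr1.a=0 thr2.a=0 thr2.b=2
thr1.a=0 thr2.a=2 thr2.b=0
thr1.a=0 thr2.a=2 thr2.b=2
thr1.a=2 thr2.a=0 thr2.b=0
thr1.a=2 thr2.a=0 thr2.b=2
thr1.a=2 thr2.a=2 thr2.b=2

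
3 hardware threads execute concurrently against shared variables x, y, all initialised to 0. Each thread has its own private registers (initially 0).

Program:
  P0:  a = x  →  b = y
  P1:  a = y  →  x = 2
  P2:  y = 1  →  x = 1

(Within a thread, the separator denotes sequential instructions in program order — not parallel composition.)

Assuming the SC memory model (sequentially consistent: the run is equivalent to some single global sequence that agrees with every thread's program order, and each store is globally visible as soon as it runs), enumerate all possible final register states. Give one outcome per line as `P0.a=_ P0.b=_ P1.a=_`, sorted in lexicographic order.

P0.a=0 P0.b=0 P1.a=0
P0.a=0 P0.b=0 P1.a=1
P0.a=0 P0.b=1 P1.a=0
P0.a=0 P0.b=1 P1.a=1
P0.a=1 P0.b=1 P1.a=0
P0.a=1 P0.b=1 P1.a=1
P0.a=2 P0.b=0 P1.a=0
P0.a=2 P0.b=1 P1.a=0
P0.a=2 P0.b=1 P1.a=1

outcome vector order: (P0.a,P0.b,P1.a)
|SC outcomes| = 9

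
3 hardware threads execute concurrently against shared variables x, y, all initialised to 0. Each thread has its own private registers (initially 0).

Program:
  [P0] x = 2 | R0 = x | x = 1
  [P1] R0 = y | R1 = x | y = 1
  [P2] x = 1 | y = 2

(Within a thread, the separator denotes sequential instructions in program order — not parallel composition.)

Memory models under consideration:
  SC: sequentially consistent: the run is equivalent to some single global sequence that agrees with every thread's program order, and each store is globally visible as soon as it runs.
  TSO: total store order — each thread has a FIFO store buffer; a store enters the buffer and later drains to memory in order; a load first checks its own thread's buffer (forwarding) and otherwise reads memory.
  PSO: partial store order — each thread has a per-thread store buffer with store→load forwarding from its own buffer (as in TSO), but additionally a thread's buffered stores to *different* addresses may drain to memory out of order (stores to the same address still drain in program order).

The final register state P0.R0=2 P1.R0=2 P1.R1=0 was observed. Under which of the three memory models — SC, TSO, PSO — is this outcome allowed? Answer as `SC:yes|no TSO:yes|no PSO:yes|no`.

outcome vector order: (P0.R0,P1.R0,P1.R1)
[SC] allowed = {100; 101; 102; 121; 200; 201; 202; 221; 222}
[TSO] allowed = {100; 101; 102; 121; 200; 201; 202; 221; 222}
[PSO] allowed = {100; 101; 102; 120; 121; 122; 200; 201; 202; 220; 221; 222}
target 220 ∈ {PSO}

SC:no TSO:no PSO:yes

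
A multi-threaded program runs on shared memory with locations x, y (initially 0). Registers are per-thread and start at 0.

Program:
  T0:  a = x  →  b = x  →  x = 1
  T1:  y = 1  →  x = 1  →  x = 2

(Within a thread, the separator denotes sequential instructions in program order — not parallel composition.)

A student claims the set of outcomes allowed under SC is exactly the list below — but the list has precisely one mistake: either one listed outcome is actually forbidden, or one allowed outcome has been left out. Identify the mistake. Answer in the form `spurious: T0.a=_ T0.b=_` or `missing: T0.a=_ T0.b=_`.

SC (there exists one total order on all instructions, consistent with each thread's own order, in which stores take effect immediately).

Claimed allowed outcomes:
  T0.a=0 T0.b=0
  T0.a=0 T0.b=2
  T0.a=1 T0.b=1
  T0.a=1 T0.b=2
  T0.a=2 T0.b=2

missing: T0.a=0 T0.b=1

outcome vector order: (T0.a,T0.b)
SC: 6 outcomes — {<0 0>, <0 1>, <0 2>, <1 1>, <1 2>, <2 2>}
SC∖claimed = {<0 1>}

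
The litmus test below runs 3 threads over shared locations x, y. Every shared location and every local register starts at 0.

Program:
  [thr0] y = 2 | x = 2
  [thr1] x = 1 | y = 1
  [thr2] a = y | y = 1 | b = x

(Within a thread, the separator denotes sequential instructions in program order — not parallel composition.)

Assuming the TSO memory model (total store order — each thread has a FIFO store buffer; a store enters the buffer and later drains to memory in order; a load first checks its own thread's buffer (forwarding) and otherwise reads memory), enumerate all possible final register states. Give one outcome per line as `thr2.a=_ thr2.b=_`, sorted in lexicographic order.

outcome vector order: (thr2.a,thr2.b)
|TSO outcomes| = 8

thr2.a=0 thr2.b=0
thr2.a=0 thr2.b=1
thr2.a=0 thr2.b=2
thr2.a=1 thr2.b=1
thr2.a=1 thr2.b=2
thr2.a=2 thr2.b=0
thr2.a=2 thr2.b=1
thr2.a=2 thr2.b=2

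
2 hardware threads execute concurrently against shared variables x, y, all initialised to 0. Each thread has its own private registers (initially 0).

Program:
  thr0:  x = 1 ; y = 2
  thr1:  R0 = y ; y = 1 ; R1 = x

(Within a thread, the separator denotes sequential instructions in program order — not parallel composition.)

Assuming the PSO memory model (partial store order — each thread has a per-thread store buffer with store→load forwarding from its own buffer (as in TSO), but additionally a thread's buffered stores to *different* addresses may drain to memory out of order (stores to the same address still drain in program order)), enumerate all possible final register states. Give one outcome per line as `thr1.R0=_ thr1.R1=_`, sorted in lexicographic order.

thr1.R0=0 thr1.R1=0
thr1.R0=0 thr1.R1=1
thr1.R0=2 thr1.R1=0
thr1.R0=2 thr1.R1=1

outcome vector order: (thr1.R0,thr1.R1)
|PSO outcomes| = 4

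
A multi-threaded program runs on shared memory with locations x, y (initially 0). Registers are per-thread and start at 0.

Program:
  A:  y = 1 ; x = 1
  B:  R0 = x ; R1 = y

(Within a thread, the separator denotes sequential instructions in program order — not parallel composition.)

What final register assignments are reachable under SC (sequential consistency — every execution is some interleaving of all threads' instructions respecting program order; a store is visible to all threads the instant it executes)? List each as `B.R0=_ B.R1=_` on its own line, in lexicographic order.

B.R0=0 B.R1=0
B.R0=0 B.R1=1
B.R0=1 B.R1=1

outcome vector order: (B.R0,B.R1)
|SC outcomes| = 3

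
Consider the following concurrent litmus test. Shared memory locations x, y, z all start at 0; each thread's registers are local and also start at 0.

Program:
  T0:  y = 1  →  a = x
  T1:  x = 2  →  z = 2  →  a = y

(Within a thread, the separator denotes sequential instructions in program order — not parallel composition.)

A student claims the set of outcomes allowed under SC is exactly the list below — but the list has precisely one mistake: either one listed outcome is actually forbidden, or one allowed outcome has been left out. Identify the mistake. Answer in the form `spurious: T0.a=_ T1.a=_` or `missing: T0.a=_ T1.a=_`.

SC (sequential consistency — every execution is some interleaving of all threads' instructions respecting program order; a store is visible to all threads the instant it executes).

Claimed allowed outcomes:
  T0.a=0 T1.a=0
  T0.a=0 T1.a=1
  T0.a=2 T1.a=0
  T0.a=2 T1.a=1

spurious: T0.a=0 T1.a=0

outcome vector order: (T0.a,T1.a)
SC (3): 0/1 2/0 2/1
claimed∖SC = {0/0}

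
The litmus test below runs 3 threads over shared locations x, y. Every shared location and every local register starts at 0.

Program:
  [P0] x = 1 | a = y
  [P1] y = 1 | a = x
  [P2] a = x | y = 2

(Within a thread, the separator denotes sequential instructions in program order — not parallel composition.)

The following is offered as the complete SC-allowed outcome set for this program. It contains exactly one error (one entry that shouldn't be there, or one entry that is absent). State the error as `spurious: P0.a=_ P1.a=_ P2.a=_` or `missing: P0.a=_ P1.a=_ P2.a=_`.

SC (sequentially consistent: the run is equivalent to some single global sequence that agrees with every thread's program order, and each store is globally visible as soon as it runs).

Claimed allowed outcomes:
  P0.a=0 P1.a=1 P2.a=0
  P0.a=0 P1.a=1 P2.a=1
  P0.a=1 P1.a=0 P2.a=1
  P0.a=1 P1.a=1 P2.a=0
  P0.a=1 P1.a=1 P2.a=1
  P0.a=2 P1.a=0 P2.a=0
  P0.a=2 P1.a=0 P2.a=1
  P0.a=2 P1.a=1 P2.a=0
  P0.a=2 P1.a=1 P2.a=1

missing: P0.a=1 P1.a=0 P2.a=0

outcome vector order: (P0.a,P1.a,P2.a)
under SC → <0 1 0>; <0 1 1>; <1 0 0>; <1 0 1>; <1 1 0>; <1 1 1>; <2 0 0>; <2 0 1>; <2 1 0>; <2 1 1>
SC∖claimed = {<1 0 0>}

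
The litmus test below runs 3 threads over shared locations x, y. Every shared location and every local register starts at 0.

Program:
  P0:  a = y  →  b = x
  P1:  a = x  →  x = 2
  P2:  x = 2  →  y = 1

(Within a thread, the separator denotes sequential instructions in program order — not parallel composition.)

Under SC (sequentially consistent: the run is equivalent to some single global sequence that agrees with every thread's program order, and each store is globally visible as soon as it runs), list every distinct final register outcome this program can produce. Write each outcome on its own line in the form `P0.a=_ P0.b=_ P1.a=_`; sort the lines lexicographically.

outcome vector order: (P0.a,P0.b,P1.a)
|SC outcomes| = 6

P0.a=0 P0.b=0 P1.a=0
P0.a=0 P0.b=0 P1.a=2
P0.a=0 P0.b=2 P1.a=0
P0.a=0 P0.b=2 P1.a=2
P0.a=1 P0.b=2 P1.a=0
P0.a=1 P0.b=2 P1.a=2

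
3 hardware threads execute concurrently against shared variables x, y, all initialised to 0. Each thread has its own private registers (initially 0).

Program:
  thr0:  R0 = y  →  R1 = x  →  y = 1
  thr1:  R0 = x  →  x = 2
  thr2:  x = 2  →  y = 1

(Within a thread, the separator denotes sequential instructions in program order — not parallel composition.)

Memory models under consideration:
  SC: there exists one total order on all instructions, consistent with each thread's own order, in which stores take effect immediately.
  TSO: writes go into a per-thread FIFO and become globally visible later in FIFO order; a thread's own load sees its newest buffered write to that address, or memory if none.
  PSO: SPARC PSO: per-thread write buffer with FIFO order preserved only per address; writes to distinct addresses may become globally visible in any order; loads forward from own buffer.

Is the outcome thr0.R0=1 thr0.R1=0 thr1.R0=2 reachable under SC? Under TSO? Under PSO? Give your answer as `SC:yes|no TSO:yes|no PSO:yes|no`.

SC:no TSO:no PSO:yes

outcome vector order: (thr0.R0,thr0.R1,thr1.R0)
[SC] allowed = {<0 0 0>, <0 0 2>, <0 2 0>, <0 2 2>, <1 2 0>, <1 2 2>}
[TSO] allowed = {<0 0 0>, <0 0 2>, <0 2 0>, <0 2 2>, <1 2 0>, <1 2 2>}
[PSO] allowed = {<0 0 0>, <0 0 2>, <0 2 0>, <0 2 2>, <1 0 0>, <1 0 2>, <1 2 0>, <1 2 2>}
target <1 0 2> ∈ {PSO}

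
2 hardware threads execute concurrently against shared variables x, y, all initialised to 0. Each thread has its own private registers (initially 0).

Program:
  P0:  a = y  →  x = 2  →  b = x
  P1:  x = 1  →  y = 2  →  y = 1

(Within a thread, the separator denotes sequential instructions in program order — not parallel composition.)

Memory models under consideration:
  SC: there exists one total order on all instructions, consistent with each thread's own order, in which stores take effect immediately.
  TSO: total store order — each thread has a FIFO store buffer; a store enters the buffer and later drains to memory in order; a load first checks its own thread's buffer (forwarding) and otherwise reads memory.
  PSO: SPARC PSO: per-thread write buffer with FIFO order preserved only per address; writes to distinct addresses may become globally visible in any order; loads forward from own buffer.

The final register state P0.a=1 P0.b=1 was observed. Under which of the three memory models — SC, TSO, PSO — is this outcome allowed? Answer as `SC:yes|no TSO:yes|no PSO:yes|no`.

SC:no TSO:no PSO:yes

outcome vector order: (P0.a,P0.b)
under SC → 0/1; 0/2; 1/2; 2/2
under TSO → 0/1; 0/2; 1/2; 2/2
under PSO → 0/1; 0/2; 1/1; 1/2; 2/1; 2/2
target 1/1 ∈ {PSO}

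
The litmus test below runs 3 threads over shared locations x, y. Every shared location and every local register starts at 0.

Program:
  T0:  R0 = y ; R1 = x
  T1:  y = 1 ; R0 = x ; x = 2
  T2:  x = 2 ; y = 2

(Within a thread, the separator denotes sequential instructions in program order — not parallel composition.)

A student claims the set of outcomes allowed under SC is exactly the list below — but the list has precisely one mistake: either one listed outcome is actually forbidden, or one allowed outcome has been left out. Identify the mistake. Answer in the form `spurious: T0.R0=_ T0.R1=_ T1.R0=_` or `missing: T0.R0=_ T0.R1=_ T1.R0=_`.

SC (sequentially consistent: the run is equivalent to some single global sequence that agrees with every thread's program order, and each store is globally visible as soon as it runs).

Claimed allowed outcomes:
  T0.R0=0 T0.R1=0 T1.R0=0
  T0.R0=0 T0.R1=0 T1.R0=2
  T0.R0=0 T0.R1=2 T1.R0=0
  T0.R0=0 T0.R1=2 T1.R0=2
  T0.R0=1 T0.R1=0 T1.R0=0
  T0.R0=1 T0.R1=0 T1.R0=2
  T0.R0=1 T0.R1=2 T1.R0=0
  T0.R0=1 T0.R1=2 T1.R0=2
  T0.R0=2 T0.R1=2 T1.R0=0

missing: T0.R0=2 T0.R1=2 T1.R0=2

outcome vector order: (T0.R0,T0.R1,T1.R0)
SC (10): <0 0 0>, <0 0 2>, <0 2 0>, <0 2 2>, <1 0 0>, <1 0 2>, <1 2 0>, <1 2 2>, <2 2 0>, <2 2 2>
SC∖claimed = {<2 2 2>}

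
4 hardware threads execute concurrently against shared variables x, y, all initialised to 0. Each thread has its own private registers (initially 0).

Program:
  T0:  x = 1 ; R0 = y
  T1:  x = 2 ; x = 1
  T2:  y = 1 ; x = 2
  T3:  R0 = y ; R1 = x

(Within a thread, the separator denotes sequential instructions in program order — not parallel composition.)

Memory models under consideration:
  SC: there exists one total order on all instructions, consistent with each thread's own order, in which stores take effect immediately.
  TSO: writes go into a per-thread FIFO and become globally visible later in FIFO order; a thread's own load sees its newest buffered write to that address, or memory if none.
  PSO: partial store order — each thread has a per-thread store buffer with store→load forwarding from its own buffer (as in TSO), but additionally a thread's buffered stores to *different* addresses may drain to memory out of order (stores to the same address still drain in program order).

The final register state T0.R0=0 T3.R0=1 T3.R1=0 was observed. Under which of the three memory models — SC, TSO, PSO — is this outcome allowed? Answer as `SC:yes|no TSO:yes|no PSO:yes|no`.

SC:no TSO:yes PSO:yes

outcome vector order: (T0.R0,T3.R0,T3.R1)
[SC] allowed = {(0,0,0) (0,0,1) (0,0,2) (0,1,1) (0,1,2) (1,0,0) (1,0,1) (1,0,2) (1,1,0) (1,1,1) (1,1,2)}
[TSO] allowed = {(0,0,0) (0,0,1) (0,0,2) (0,1,0) (0,1,1) (0,1,2) (1,0,0) (1,0,1) (1,0,2) (1,1,0) (1,1,1) (1,1,2)}
[PSO] allowed = {(0,0,0) (0,0,1) (0,0,2) (0,1,0) (0,1,1) (0,1,2) (1,0,0) (1,0,1) (1,0,2) (1,1,0) (1,1,1) (1,1,2)}
target (0,1,0) ∈ {TSO,PSO}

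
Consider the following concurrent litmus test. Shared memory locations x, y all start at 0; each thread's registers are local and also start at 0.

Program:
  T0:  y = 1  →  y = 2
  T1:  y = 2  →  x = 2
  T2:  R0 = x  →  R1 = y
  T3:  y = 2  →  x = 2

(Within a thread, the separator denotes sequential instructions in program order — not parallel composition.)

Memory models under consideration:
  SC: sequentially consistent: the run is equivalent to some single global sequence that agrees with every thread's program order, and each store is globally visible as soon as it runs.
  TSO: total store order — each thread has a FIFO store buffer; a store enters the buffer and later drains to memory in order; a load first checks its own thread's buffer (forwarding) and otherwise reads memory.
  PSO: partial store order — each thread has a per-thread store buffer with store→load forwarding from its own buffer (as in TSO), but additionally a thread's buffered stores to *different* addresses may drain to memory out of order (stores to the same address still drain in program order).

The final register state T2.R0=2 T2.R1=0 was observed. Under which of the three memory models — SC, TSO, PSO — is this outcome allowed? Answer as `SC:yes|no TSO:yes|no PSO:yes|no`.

outcome vector order: (T2.R0,T2.R1)
SC (5): 0/0 0/1 0/2 2/1 2/2
TSO (5): 0/0 0/1 0/2 2/1 2/2
PSO (6): 0/0 0/1 0/2 2/0 2/1 2/2
target 2/0 ∈ {PSO}

SC:no TSO:no PSO:yes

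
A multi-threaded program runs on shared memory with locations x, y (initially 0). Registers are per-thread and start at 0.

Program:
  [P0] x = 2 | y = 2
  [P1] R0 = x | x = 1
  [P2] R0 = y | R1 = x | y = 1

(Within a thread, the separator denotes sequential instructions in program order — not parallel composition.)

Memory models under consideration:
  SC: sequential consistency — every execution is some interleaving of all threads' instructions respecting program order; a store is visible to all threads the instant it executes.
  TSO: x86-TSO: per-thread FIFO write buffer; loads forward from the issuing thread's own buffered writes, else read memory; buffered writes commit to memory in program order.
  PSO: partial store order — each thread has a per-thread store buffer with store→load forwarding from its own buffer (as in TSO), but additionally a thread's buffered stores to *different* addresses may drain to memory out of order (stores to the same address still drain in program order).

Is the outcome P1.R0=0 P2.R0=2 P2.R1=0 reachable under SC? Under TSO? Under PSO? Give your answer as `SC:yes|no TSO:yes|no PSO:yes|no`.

outcome vector order: (P1.R0,P2.R0,P2.R1)
[SC] allowed = {000 001 002 021 022 200 201 202 221 222}
[TSO] allowed = {000 001 002 021 022 200 201 202 221 222}
[PSO] allowed = {000 001 002 020 021 022 200 201 202 220 221 222}
target 020 ∈ {PSO}

SC:no TSO:no PSO:yes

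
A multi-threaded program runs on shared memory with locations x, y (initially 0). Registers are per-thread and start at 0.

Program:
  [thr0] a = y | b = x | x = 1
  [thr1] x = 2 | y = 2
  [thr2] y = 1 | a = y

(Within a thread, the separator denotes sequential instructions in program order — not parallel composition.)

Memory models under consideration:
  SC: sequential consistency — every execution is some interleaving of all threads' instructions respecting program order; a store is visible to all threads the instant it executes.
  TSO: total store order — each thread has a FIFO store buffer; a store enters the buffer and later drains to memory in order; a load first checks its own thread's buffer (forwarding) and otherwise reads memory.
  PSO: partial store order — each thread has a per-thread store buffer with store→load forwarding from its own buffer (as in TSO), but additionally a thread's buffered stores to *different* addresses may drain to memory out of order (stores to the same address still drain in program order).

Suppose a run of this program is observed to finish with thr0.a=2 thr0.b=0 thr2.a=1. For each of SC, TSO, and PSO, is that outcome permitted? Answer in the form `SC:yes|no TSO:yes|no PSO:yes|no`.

SC:no TSO:no PSO:yes

outcome vector order: (thr0.a,thr0.b,thr2.a)
under SC → 0/0/1, 0/0/2, 0/2/1, 0/2/2, 1/0/1, 1/0/2, 1/2/1, 1/2/2, 2/2/1, 2/2/2
under TSO → 0/0/1, 0/0/2, 0/2/1, 0/2/2, 1/0/1, 1/0/2, 1/2/1, 1/2/2, 2/2/1, 2/2/2
under PSO → 0/0/1, 0/0/2, 0/2/1, 0/2/2, 1/0/1, 1/0/2, 1/2/1, 1/2/2, 2/0/1, 2/0/2, 2/2/1, 2/2/2
target 2/0/1 ∈ {PSO}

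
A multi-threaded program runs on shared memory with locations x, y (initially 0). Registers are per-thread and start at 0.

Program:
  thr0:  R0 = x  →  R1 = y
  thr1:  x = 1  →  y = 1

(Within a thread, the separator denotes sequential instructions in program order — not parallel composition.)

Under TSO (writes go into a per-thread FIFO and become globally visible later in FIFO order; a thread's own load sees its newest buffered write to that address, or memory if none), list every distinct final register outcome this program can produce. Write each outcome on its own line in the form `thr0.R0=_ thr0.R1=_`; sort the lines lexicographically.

thr0.R0=0 thr0.R1=0
thr0.R0=0 thr0.R1=1
thr0.R0=1 thr0.R1=0
thr0.R0=1 thr0.R1=1

outcome vector order: (thr0.R0,thr0.R1)
|TSO outcomes| = 4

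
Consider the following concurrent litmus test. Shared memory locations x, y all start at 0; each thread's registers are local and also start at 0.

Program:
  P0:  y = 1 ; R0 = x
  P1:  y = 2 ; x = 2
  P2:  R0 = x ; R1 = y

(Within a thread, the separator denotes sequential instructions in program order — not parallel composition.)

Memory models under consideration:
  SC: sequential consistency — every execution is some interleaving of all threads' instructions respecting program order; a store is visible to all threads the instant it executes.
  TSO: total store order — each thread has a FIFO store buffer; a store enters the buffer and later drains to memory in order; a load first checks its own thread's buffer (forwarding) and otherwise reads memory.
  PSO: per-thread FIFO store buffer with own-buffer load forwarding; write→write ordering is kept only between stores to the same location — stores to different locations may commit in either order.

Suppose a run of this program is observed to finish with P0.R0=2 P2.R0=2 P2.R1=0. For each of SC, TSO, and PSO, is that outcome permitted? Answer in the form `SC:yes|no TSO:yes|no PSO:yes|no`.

SC:no TSO:no PSO:yes

outcome vector order: (P0.R0,P2.R0,P2.R1)
SC: 10 outcomes — {0/0/0, 0/0/1, 0/0/2, 0/2/1, 0/2/2, 2/0/0, 2/0/1, 2/0/2, 2/2/1, 2/2/2}
TSO: 10 outcomes — {0/0/0, 0/0/1, 0/0/2, 0/2/1, 0/2/2, 2/0/0, 2/0/1, 2/0/2, 2/2/1, 2/2/2}
PSO: 12 outcomes — {0/0/0, 0/0/1, 0/0/2, 0/2/0, 0/2/1, 0/2/2, 2/0/0, 2/0/1, 2/0/2, 2/2/0, 2/2/1, 2/2/2}
target 2/2/0 ∈ {PSO}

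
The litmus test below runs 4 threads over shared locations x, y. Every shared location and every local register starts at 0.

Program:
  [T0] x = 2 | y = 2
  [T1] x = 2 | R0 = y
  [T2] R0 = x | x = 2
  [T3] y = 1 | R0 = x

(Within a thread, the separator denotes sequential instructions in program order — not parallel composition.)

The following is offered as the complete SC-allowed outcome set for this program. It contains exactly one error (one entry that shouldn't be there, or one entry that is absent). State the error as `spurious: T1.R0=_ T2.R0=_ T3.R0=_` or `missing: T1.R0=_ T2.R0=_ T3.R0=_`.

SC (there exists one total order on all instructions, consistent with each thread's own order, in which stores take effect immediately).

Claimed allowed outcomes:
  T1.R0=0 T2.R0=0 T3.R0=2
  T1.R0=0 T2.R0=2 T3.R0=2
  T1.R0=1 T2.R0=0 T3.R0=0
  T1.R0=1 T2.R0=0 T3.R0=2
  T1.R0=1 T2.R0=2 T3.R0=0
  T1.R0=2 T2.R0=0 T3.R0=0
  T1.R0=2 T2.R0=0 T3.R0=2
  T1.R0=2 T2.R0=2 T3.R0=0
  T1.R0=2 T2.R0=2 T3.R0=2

missing: T1.R0=1 T2.R0=2 T3.R0=2

outcome vector order: (T1.R0,T2.R0,T3.R0)
under SC → 002, 022, 100, 102, 120, 122, 200, 202, 220, 222
SC∖claimed = {122}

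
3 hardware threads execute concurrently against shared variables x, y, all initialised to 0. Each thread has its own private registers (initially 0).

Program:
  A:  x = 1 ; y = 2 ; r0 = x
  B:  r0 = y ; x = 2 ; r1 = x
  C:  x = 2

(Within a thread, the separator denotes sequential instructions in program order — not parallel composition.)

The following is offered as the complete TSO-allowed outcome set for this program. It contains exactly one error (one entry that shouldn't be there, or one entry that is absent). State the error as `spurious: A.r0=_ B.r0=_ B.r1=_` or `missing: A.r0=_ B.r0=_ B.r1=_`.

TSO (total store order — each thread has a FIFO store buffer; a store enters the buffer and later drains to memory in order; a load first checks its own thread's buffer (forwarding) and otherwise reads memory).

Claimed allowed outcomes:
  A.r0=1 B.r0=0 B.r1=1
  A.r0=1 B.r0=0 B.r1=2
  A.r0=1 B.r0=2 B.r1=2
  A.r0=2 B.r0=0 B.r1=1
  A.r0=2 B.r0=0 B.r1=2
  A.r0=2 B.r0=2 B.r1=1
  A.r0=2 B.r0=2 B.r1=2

spurious: A.r0=2 B.r0=2 B.r1=1

outcome vector order: (A.r0,B.r0,B.r1)
TSO (6): 101, 102, 122, 201, 202, 222
claimed∖TSO = {221}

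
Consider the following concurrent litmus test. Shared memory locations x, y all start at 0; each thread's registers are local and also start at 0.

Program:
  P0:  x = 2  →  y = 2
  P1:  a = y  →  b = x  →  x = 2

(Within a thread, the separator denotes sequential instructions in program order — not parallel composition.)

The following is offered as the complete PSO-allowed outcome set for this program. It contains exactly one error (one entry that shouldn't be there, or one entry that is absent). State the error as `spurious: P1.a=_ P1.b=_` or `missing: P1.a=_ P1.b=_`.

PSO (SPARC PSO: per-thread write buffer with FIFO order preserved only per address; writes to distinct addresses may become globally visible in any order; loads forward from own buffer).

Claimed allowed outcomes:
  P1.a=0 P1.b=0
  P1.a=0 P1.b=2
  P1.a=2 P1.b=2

missing: P1.a=2 P1.b=0

outcome vector order: (P1.a,P1.b)
[PSO] allowed = {00 02 20 22}
PSO∖claimed = {20}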